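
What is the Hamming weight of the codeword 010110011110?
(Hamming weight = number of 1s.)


Counting 1s in 010110011110

7


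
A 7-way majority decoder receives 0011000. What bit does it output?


Ones: 2 out of 7
Threshold: 4

0 (2/7 voted 1)


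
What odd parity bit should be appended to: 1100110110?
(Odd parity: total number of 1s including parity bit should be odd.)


Number of 1s in data: 6
Parity bit: 1

1


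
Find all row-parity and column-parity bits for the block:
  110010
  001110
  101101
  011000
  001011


Row parities: 11001
Column parities: 000010

Row P: 11001, Col P: 000010, Corner: 1


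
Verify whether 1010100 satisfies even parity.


Number of 1s: 3

No, parity error (3 ones)


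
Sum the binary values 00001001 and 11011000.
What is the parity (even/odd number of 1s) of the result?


00001001 = 9
11011000 = 216
Sum = 225 = 11100001
1s count = 4

even parity (4 ones in 11100001)


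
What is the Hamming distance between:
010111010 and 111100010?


XOR: 101011000
Count of 1s: 4

4


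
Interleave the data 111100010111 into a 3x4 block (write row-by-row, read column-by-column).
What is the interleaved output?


Matrix:
  1111
  0001
  0111
Read columns: 100101101111

100101101111


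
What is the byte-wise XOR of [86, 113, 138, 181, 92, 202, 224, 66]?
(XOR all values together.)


XOR chain: 86 ^ 113 ^ 138 ^ 181 ^ 92 ^ 202 ^ 224 ^ 66 = 44

44


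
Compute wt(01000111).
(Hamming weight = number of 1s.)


Counting 1s in 01000111

4


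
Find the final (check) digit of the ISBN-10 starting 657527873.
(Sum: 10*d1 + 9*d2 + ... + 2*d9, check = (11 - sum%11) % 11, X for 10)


Weighted sum: 302
302 mod 11 = 5

Check digit: 6


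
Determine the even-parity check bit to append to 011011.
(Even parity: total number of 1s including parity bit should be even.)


Number of 1s in data: 4
Parity bit: 0

0


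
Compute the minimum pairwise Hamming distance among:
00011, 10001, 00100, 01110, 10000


Comparing all pairs, minimum distance: 1
Can detect 0 errors, correct 0 errors

1


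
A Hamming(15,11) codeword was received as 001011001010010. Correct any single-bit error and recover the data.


Syndrome = 12: error at position 12

Data: 11101011010 (corrected bit 12)


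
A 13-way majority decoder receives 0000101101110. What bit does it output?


Ones: 6 out of 13
Threshold: 7

0 (6/13 voted 1)


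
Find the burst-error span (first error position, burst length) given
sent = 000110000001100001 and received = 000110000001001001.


XOR: 000000000000101000

Burst at position 12, length 3


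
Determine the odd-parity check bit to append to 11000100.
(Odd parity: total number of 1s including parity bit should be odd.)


Number of 1s in data: 3
Parity bit: 0

0


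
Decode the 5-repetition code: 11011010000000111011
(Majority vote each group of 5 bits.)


Groups: 11011, 01000, 00001, 11011
Majority votes: 1001

1001


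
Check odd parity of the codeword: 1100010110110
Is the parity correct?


Number of 1s: 7

Yes, parity is correct (7 ones)


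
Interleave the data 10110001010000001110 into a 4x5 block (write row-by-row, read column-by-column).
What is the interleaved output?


Matrix:
  10110
  00101
  00000
  01110
Read columns: 10000001110110010100

10000001110110010100


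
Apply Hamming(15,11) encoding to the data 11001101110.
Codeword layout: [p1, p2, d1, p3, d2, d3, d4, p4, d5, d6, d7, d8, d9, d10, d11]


Parity bits: p1=0, p2=1, p3=0, p4=1

011010011101110


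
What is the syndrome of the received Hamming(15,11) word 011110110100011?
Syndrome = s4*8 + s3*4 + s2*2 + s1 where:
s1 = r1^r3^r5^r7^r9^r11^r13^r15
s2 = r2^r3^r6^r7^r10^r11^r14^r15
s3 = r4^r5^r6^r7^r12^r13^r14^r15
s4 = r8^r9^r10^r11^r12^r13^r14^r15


s1=0, s2=0, s3=1, s4=0

Syndrome = 4 (error at position 4)


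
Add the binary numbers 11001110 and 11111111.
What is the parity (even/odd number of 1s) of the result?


11001110 = 206
11111111 = 255
Sum = 461 = 111001101
1s count = 6

even parity (6 ones in 111001101)


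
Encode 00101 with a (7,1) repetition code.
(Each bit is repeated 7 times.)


Each bit -> 7 copies

00000000000000111111100000001111111


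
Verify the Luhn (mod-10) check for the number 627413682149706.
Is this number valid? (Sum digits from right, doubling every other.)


Luhn sum = 75
75 mod 10 = 5

Invalid (Luhn sum mod 10 = 5)


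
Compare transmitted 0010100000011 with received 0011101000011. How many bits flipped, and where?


XOR: 0001001000000

2 error(s) at position(s): 3, 6


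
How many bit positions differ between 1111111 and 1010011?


XOR: 0101100
Count of 1s: 3

3


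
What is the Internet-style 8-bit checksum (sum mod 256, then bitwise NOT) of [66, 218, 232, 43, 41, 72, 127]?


Sum = 799 mod 256 = 31
Complement = 224

224


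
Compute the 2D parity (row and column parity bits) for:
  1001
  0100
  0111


Row parities: 011
Column parities: 1010

Row P: 011, Col P: 1010, Corner: 0


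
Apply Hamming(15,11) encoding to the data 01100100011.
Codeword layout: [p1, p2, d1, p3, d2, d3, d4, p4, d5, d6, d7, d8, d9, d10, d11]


Parity bits: p1=0, p2=0, p3=0, p4=1

000011010100011


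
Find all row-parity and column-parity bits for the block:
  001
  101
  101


Row parities: 100
Column parities: 001

Row P: 100, Col P: 001, Corner: 1


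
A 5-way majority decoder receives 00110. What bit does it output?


Ones: 2 out of 5
Threshold: 3

0 (2/5 voted 1)


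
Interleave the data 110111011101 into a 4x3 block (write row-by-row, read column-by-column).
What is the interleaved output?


Matrix:
  110
  111
  011
  101
Read columns: 110111100111

110111100111


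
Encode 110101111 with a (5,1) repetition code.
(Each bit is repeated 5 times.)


Each bit -> 5 copies

111111111100000111110000011111111111111111111


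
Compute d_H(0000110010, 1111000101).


XOR: 1111110111
Count of 1s: 9

9


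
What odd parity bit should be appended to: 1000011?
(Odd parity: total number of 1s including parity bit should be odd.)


Number of 1s in data: 3
Parity bit: 0

0


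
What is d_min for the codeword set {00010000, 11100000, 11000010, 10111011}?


Comparing all pairs, minimum distance: 2
Can detect 1 errors, correct 0 errors

2


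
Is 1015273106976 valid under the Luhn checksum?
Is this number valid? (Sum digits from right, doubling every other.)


Luhn sum = 38
38 mod 10 = 8

Invalid (Luhn sum mod 10 = 8)


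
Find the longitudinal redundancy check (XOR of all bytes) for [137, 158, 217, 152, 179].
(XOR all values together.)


XOR chain: 137 ^ 158 ^ 217 ^ 152 ^ 179 = 229

229


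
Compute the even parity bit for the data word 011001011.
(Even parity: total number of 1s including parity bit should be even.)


Number of 1s in data: 5
Parity bit: 1

1


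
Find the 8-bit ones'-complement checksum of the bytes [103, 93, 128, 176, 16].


Sum = 516 mod 256 = 4
Complement = 251

251


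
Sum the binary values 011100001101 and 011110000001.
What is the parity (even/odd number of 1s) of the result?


011100001101 = 1805
011110000001 = 1921
Sum = 3726 = 111010001110
1s count = 7

odd parity (7 ones in 111010001110)


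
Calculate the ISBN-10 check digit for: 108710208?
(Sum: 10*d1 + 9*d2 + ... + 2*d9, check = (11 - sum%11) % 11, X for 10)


Weighted sum: 153
153 mod 11 = 10

Check digit: 1


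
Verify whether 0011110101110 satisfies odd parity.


Number of 1s: 8

No, parity error (8 ones)


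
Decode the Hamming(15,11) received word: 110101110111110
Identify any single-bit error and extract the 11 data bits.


Syndrome = 0: no error detected

Data: 00110111110 (no errors)


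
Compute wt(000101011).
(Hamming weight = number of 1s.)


Counting 1s in 000101011

4


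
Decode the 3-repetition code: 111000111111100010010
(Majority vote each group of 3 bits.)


Groups: 111, 000, 111, 111, 100, 010, 010
Majority votes: 1011000

1011000


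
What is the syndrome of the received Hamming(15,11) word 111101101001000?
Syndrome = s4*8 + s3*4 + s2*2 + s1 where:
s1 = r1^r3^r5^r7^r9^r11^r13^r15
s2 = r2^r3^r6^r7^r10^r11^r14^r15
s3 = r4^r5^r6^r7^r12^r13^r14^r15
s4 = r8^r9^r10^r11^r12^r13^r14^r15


s1=0, s2=0, s3=0, s4=0

Syndrome = 0 (no error)


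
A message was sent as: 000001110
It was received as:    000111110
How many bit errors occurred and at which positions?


XOR: 000110000

2 error(s) at position(s): 3, 4


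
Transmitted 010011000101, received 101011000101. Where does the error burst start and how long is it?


XOR: 111000000000

Burst at position 0, length 3


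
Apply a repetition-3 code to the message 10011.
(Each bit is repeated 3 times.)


Each bit -> 3 copies

111000000111111


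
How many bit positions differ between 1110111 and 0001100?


XOR: 1111011
Count of 1s: 6

6


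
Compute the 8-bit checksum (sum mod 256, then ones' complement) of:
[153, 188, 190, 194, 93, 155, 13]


Sum = 986 mod 256 = 218
Complement = 37

37


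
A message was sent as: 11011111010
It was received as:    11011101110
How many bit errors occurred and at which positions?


XOR: 00000010100

2 error(s) at position(s): 6, 8


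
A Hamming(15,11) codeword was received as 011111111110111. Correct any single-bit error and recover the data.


Syndrome = 13: error at position 13

Data: 11111110011 (corrected bit 13)


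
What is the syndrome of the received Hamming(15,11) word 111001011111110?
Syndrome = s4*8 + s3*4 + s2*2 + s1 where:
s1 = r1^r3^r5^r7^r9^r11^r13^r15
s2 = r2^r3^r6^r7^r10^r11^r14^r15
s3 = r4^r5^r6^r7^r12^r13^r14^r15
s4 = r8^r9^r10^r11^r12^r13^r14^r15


s1=1, s2=0, s3=0, s4=1

Syndrome = 9 (error at position 9)


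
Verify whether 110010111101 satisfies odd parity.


Number of 1s: 8

No, parity error (8 ones)


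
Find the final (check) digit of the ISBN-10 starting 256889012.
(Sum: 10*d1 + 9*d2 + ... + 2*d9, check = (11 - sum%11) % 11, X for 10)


Weighted sum: 269
269 mod 11 = 5

Check digit: 6


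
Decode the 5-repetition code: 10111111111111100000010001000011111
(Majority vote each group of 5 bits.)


Groups: 10111, 11111, 11111, 00000, 01000, 10000, 11111
Majority votes: 1110001

1110001


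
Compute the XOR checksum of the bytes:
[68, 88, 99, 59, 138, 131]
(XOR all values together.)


XOR chain: 68 ^ 88 ^ 99 ^ 59 ^ 138 ^ 131 = 77

77


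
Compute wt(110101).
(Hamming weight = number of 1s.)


Counting 1s in 110101

4


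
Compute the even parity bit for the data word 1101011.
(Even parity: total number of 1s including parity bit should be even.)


Number of 1s in data: 5
Parity bit: 1

1


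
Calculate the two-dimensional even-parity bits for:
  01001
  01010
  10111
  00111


Row parities: 0001
Column parities: 10011

Row P: 0001, Col P: 10011, Corner: 1


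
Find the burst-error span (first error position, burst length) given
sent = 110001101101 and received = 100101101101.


XOR: 010100000000

Burst at position 1, length 3


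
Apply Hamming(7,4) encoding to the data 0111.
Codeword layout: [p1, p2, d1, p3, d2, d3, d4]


Parity bits: p1=0, p2=0, p3=1

0001111


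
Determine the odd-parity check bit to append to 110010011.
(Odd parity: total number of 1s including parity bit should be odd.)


Number of 1s in data: 5
Parity bit: 0

0


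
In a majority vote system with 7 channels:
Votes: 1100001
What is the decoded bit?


Ones: 3 out of 7
Threshold: 4

0 (3/7 voted 1)


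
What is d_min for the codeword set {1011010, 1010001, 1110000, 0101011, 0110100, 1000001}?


Comparing all pairs, minimum distance: 1
Can detect 0 errors, correct 0 errors

1


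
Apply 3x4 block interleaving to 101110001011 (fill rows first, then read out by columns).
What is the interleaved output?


Matrix:
  1011
  1000
  1011
Read columns: 111000101101

111000101101


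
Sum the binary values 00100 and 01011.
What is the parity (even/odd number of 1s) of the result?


00100 = 4
01011 = 11
Sum = 15 = 1111
1s count = 4

even parity (4 ones in 1111)


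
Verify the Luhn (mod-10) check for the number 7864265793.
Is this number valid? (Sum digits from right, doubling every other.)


Luhn sum = 50
50 mod 10 = 0

Valid (Luhn sum mod 10 = 0)


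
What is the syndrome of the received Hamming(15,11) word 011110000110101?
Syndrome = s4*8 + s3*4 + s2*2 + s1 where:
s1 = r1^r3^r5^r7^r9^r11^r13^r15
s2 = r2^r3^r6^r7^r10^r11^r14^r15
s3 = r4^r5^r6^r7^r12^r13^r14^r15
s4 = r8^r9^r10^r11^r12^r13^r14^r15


s1=1, s2=1, s3=0, s4=0

Syndrome = 3 (error at position 3)


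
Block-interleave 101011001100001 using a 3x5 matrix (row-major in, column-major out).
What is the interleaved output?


Matrix:
  10101
  10011
  00001
Read columns: 110000100010111

110000100010111


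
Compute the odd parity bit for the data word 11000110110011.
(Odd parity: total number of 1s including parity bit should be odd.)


Number of 1s in data: 8
Parity bit: 1

1


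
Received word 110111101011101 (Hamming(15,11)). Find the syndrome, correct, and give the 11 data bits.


Syndrome = 15: error at position 15

Data: 01111011100 (corrected bit 15)


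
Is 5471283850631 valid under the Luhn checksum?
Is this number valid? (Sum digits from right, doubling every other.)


Luhn sum = 59
59 mod 10 = 9

Invalid (Luhn sum mod 10 = 9)


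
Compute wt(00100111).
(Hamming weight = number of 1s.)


Counting 1s in 00100111

4


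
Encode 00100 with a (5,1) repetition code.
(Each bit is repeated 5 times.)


Each bit -> 5 copies

0000000000111110000000000


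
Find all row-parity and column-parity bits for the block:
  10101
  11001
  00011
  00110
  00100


Row parities: 11001
Column parities: 01101

Row P: 11001, Col P: 01101, Corner: 1


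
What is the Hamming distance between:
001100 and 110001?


XOR: 111101
Count of 1s: 5

5


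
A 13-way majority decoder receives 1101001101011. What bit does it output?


Ones: 8 out of 13
Threshold: 7

1 (8/13 voted 1)


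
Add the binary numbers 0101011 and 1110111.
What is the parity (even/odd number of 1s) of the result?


0101011 = 43
1110111 = 119
Sum = 162 = 10100010
1s count = 3

odd parity (3 ones in 10100010)


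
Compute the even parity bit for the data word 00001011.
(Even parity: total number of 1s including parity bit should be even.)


Number of 1s in data: 3
Parity bit: 1

1


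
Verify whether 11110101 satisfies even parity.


Number of 1s: 6

Yes, parity is correct (6 ones)


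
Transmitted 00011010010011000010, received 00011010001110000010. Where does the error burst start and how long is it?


XOR: 00000000011101000000

Burst at position 9, length 5


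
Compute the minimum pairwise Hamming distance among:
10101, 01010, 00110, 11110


Comparing all pairs, minimum distance: 2
Can detect 1 errors, correct 0 errors

2


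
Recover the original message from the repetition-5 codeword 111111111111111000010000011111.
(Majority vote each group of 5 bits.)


Groups: 11111, 11111, 11111, 00001, 00000, 11111
Majority votes: 111001

111001


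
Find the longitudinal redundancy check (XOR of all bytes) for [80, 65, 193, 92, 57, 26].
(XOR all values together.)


XOR chain: 80 ^ 65 ^ 193 ^ 92 ^ 57 ^ 26 = 175

175


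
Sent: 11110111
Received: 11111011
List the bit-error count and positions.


XOR: 00001100

2 error(s) at position(s): 4, 5


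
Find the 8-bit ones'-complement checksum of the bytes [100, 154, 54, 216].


Sum = 524 mod 256 = 12
Complement = 243

243


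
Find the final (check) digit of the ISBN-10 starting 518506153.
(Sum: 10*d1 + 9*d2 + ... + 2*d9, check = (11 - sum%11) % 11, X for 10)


Weighted sum: 213
213 mod 11 = 4

Check digit: 7


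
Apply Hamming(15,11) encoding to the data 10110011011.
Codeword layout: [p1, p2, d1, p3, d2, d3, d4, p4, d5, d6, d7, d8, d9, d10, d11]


Parity bits: p1=0, p2=0, p3=1, p4=0

001101100011011


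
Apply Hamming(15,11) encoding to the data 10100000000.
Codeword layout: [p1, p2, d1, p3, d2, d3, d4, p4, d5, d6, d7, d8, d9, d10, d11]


Parity bits: p1=1, p2=0, p3=1, p4=0

101101000000000


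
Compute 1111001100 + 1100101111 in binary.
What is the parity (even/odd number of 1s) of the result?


1111001100 = 972
1100101111 = 815
Sum = 1787 = 11011111011
1s count = 9

odd parity (9 ones in 11011111011)


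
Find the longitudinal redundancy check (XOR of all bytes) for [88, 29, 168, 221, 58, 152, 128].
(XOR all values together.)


XOR chain: 88 ^ 29 ^ 168 ^ 221 ^ 58 ^ 152 ^ 128 = 18

18


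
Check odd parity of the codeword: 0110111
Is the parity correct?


Number of 1s: 5

Yes, parity is correct (5 ones)


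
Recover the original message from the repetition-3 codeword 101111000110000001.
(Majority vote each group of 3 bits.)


Groups: 101, 111, 000, 110, 000, 001
Majority votes: 110100

110100


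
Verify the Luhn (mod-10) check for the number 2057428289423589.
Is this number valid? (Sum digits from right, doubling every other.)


Luhn sum = 84
84 mod 10 = 4

Invalid (Luhn sum mod 10 = 4)


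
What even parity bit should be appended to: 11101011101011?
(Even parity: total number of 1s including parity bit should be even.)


Number of 1s in data: 10
Parity bit: 0

0


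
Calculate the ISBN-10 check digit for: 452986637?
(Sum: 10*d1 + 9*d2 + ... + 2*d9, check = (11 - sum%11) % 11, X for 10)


Weighted sum: 289
289 mod 11 = 3

Check digit: 8


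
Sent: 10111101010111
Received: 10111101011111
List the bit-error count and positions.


XOR: 00000000001000

1 error(s) at position(s): 10


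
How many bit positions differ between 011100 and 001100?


XOR: 010000
Count of 1s: 1

1


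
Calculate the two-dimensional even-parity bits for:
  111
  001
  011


Row parities: 110
Column parities: 101

Row P: 110, Col P: 101, Corner: 0


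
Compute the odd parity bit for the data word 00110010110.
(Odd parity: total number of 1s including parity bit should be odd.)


Number of 1s in data: 5
Parity bit: 0

0


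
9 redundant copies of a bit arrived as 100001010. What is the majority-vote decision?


Ones: 3 out of 9
Threshold: 5

0 (3/9 voted 1)


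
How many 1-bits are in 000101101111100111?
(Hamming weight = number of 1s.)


Counting 1s in 000101101111100111

11


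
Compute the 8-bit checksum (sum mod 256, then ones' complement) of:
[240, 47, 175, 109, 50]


Sum = 621 mod 256 = 109
Complement = 146

146


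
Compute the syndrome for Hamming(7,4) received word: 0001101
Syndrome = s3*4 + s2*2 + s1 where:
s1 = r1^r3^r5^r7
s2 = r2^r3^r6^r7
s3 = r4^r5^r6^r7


s1=0, s2=1, s3=1

Syndrome = 6 (error at position 6)


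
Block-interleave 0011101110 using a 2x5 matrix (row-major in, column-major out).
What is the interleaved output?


Matrix:
  00111
  01110
Read columns: 0001111110

0001111110


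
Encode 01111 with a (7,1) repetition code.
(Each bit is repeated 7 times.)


Each bit -> 7 copies

00000001111111111111111111111111111


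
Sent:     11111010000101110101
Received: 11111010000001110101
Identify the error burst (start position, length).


XOR: 00000000000100000000

Burst at position 11, length 1


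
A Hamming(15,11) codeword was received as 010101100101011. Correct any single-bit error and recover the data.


Syndrome = 0: no error detected

Data: 00110101011 (no errors)


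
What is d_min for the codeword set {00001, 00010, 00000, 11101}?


Comparing all pairs, minimum distance: 1
Can detect 0 errors, correct 0 errors

1


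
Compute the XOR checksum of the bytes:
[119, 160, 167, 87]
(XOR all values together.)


XOR chain: 119 ^ 160 ^ 167 ^ 87 = 39

39


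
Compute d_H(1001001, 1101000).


XOR: 0100001
Count of 1s: 2

2


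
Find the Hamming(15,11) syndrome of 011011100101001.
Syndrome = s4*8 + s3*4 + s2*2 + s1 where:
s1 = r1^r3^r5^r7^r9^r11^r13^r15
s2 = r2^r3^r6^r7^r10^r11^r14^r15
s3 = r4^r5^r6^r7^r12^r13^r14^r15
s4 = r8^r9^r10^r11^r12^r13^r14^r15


s1=0, s2=0, s3=1, s4=1

Syndrome = 12 (error at position 12)


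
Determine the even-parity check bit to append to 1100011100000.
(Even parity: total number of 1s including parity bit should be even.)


Number of 1s in data: 5
Parity bit: 1

1


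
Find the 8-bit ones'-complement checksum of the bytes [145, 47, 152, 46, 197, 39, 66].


Sum = 692 mod 256 = 180
Complement = 75

75


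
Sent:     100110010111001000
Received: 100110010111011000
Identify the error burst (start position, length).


XOR: 000000000000010000

Burst at position 13, length 1


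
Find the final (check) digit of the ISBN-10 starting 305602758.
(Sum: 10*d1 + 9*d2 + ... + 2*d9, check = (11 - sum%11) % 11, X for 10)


Weighted sum: 181
181 mod 11 = 5

Check digit: 6


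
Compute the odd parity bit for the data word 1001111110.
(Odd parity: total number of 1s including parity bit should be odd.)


Number of 1s in data: 7
Parity bit: 0

0


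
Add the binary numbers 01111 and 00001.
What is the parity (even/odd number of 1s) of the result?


01111 = 15
00001 = 1
Sum = 16 = 10000
1s count = 1

odd parity (1 ones in 10000)


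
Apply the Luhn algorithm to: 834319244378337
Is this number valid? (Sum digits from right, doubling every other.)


Luhn sum = 84
84 mod 10 = 4

Invalid (Luhn sum mod 10 = 4)


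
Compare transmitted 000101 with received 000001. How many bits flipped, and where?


XOR: 000100

1 error(s) at position(s): 3


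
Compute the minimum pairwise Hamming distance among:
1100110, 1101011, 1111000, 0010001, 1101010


Comparing all pairs, minimum distance: 1
Can detect 0 errors, correct 0 errors

1


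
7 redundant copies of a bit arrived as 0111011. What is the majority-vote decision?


Ones: 5 out of 7
Threshold: 4

1 (5/7 voted 1)


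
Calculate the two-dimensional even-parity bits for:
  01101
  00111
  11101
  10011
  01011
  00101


Row parities: 110110
Column parities: 01010

Row P: 110110, Col P: 01010, Corner: 0


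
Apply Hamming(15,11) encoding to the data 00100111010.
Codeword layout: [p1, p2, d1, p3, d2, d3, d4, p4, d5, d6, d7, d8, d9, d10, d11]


Parity bits: p1=1, p2=0, p3=1, p4=0

100101000111010


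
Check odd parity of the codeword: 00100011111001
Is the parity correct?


Number of 1s: 7

Yes, parity is correct (7 ones)


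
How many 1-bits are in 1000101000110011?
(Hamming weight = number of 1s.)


Counting 1s in 1000101000110011

7


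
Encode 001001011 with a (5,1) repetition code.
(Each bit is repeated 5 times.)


Each bit -> 5 copies

000000000011111000000000011111000001111111111


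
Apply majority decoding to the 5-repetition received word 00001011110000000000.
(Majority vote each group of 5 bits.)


Groups: 00001, 01111, 00000, 00000
Majority votes: 0100

0100


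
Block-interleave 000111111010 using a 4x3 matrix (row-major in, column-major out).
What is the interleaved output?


Matrix:
  000
  111
  111
  010
Read columns: 011001110110

011001110110


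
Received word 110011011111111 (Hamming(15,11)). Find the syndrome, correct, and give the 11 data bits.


Syndrome = 0: no error detected

Data: 01101111111 (no errors)


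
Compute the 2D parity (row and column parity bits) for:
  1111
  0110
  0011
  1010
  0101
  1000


Row parities: 000001
Column parities: 1101

Row P: 000001, Col P: 1101, Corner: 1


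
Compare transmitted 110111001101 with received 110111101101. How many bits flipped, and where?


XOR: 000000100000

1 error(s) at position(s): 6


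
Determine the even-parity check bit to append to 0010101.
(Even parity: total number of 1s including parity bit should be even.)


Number of 1s in data: 3
Parity bit: 1

1


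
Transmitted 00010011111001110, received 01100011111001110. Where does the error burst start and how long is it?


XOR: 01110000000000000

Burst at position 1, length 3


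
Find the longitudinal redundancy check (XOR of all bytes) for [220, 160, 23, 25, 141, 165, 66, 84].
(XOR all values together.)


XOR chain: 220 ^ 160 ^ 23 ^ 25 ^ 141 ^ 165 ^ 66 ^ 84 = 76

76


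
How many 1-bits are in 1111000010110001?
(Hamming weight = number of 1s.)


Counting 1s in 1111000010110001

8


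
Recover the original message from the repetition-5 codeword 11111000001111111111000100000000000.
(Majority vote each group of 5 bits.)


Groups: 11111, 00000, 11111, 11111, 00010, 00000, 00000
Majority votes: 1011000

1011000


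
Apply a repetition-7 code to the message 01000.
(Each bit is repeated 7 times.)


Each bit -> 7 copies

00000001111111000000000000000000000


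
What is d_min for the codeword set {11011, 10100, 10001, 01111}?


Comparing all pairs, minimum distance: 2
Can detect 1 errors, correct 0 errors

2


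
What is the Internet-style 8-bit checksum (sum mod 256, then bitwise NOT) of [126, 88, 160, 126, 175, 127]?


Sum = 802 mod 256 = 34
Complement = 221

221


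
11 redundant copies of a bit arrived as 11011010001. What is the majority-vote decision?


Ones: 6 out of 11
Threshold: 6

1 (6/11 voted 1)


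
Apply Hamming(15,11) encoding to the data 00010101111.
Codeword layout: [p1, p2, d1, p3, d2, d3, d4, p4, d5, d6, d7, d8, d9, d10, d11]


Parity bits: p1=1, p2=0, p3=1, p4=1

100100110101111


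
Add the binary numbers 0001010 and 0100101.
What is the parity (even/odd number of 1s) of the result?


0001010 = 10
0100101 = 37
Sum = 47 = 101111
1s count = 5

odd parity (5 ones in 101111)


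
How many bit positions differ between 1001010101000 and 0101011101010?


XOR: 1100001000010
Count of 1s: 4

4


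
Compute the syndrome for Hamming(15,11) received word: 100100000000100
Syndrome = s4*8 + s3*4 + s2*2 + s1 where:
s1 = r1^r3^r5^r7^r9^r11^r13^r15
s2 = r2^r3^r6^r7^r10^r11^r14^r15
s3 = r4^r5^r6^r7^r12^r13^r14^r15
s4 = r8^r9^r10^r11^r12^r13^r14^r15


s1=0, s2=0, s3=0, s4=1

Syndrome = 8 (error at position 8)


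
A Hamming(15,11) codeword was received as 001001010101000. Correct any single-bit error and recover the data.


Syndrome = 11: error at position 11

Data: 10100111000 (corrected bit 11)


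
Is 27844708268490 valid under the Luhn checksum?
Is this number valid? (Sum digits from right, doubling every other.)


Luhn sum = 75
75 mod 10 = 5

Invalid (Luhn sum mod 10 = 5)


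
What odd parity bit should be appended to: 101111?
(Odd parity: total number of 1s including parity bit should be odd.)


Number of 1s in data: 5
Parity bit: 0

0


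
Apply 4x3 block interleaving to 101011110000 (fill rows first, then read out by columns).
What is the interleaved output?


Matrix:
  101
  011
  110
  000
Read columns: 101001101100

101001101100


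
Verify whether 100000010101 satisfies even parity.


Number of 1s: 4

Yes, parity is correct (4 ones)


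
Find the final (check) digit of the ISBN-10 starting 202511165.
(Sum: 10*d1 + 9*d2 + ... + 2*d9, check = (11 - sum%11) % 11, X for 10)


Weighted sum: 114
114 mod 11 = 4

Check digit: 7


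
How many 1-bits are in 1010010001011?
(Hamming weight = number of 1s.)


Counting 1s in 1010010001011

6


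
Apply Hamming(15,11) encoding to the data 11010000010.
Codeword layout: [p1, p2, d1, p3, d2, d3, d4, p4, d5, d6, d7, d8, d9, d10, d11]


Parity bits: p1=1, p2=1, p3=1, p4=1

111110110000010


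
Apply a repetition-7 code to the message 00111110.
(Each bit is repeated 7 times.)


Each bit -> 7 copies

00000000000000111111111111111111111111111111111110000000


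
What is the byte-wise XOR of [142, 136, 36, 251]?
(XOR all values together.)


XOR chain: 142 ^ 136 ^ 36 ^ 251 = 217

217


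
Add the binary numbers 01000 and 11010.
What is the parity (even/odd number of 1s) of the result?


01000 = 8
11010 = 26
Sum = 34 = 100010
1s count = 2

even parity (2 ones in 100010)


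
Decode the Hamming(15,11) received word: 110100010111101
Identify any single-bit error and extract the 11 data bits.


Syndrome = 0: no error detected

Data: 00000111101 (no errors)


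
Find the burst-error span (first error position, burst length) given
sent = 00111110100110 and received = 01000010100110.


XOR: 01111100000000

Burst at position 1, length 5


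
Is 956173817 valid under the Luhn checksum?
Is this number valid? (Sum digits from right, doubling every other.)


Luhn sum = 48
48 mod 10 = 8

Invalid (Luhn sum mod 10 = 8)


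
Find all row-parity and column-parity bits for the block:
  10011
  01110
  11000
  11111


Row parities: 1101
Column parities: 11010

Row P: 1101, Col P: 11010, Corner: 1


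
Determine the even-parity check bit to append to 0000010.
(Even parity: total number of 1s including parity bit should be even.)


Number of 1s in data: 1
Parity bit: 1

1


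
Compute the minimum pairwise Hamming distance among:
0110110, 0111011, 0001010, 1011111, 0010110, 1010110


Comparing all pairs, minimum distance: 1
Can detect 0 errors, correct 0 errors

1


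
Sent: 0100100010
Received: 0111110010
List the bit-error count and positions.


XOR: 0011010000

3 error(s) at position(s): 2, 3, 5


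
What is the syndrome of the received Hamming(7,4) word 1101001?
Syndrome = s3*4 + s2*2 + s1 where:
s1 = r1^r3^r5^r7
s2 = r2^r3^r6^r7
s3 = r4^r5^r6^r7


s1=0, s2=0, s3=0

Syndrome = 0 (no error)


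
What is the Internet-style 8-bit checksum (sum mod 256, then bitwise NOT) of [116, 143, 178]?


Sum = 437 mod 256 = 181
Complement = 74

74


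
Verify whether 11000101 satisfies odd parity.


Number of 1s: 4

No, parity error (4 ones)


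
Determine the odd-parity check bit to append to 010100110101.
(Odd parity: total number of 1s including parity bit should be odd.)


Number of 1s in data: 6
Parity bit: 1

1


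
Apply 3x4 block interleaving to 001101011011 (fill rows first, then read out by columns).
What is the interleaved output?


Matrix:
  0011
  0101
  1011
Read columns: 001010101111

001010101111


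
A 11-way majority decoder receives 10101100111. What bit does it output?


Ones: 7 out of 11
Threshold: 6

1 (7/11 voted 1)


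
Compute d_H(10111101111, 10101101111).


XOR: 00010000000
Count of 1s: 1

1


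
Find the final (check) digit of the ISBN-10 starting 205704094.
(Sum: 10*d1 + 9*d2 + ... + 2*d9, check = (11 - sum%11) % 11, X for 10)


Weighted sum: 164
164 mod 11 = 10

Check digit: 1


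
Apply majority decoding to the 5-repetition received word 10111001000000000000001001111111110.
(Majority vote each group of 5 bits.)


Groups: 10111, 00100, 00000, 00000, 00100, 11111, 11110
Majority votes: 1000011

1000011


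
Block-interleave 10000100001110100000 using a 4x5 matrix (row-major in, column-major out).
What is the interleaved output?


Matrix:
  10000
  10000
  11101
  00000
Read columns: 11100010001000000010

11100010001000000010


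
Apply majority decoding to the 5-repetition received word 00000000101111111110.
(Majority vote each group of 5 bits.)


Groups: 00000, 00010, 11111, 11110
Majority votes: 0011

0011


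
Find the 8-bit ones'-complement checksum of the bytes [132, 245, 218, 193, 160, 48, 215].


Sum = 1211 mod 256 = 187
Complement = 68

68


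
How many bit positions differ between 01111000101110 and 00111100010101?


XOR: 01000100111011
Count of 1s: 7

7


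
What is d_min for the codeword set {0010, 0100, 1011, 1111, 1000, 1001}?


Comparing all pairs, minimum distance: 1
Can detect 0 errors, correct 0 errors

1


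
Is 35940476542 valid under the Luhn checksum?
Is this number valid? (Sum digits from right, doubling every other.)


Luhn sum = 54
54 mod 10 = 4

Invalid (Luhn sum mod 10 = 4)


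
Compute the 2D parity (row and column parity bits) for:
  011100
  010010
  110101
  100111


Row parities: 1000
Column parities: 011100

Row P: 1000, Col P: 011100, Corner: 1


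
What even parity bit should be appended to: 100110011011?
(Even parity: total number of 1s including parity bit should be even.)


Number of 1s in data: 7
Parity bit: 1

1


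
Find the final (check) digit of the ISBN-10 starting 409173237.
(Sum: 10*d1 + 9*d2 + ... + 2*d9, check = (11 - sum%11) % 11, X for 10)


Weighted sum: 207
207 mod 11 = 9

Check digit: 2


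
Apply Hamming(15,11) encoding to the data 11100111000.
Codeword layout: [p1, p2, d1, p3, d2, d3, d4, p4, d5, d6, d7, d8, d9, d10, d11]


Parity bits: p1=1, p2=0, p3=1, p4=1

101111010111000


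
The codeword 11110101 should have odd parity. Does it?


Number of 1s: 6

No, parity error (6 ones)


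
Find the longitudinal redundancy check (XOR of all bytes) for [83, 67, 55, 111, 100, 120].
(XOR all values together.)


XOR chain: 83 ^ 67 ^ 55 ^ 111 ^ 100 ^ 120 = 84

84


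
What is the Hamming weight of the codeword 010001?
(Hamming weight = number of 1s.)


Counting 1s in 010001

2


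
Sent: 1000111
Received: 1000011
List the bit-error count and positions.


XOR: 0000100

1 error(s) at position(s): 4


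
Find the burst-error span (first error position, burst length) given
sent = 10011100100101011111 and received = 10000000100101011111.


XOR: 00011100000000000000

Burst at position 3, length 3


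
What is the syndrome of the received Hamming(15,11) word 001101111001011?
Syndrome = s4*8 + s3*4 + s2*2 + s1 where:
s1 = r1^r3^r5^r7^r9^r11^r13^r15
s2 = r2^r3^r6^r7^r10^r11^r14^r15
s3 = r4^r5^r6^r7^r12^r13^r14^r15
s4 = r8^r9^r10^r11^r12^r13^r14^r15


s1=0, s2=1, s3=0, s4=1

Syndrome = 10 (error at position 10)


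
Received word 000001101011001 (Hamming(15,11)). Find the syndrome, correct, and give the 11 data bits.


Syndrome = 0: no error detected

Data: 00111011001 (no errors)


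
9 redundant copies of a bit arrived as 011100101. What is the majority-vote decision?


Ones: 5 out of 9
Threshold: 5

1 (5/9 voted 1)


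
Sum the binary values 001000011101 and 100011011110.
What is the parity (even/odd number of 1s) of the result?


001000011101 = 541
100011011110 = 2270
Sum = 2811 = 101011111011
1s count = 9

odd parity (9 ones in 101011111011)


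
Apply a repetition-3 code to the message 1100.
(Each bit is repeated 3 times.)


Each bit -> 3 copies

111111000000


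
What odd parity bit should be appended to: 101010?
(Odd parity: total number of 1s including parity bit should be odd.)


Number of 1s in data: 3
Parity bit: 0

0


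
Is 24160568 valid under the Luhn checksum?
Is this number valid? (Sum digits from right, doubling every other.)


Luhn sum = 32
32 mod 10 = 2

Invalid (Luhn sum mod 10 = 2)


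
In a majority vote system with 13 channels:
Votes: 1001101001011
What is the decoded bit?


Ones: 7 out of 13
Threshold: 7

1 (7/13 voted 1)


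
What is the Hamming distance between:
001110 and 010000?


XOR: 011110
Count of 1s: 4

4


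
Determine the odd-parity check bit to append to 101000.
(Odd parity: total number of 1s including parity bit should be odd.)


Number of 1s in data: 2
Parity bit: 1

1


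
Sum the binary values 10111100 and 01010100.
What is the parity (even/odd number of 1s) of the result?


10111100 = 188
01010100 = 84
Sum = 272 = 100010000
1s count = 2

even parity (2 ones in 100010000)


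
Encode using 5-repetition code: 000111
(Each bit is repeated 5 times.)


Each bit -> 5 copies

000000000000000111111111111111


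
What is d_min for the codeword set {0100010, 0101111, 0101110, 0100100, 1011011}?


Comparing all pairs, minimum distance: 1
Can detect 0 errors, correct 0 errors

1


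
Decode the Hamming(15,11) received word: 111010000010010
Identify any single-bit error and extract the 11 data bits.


Syndrome = 0: no error detected

Data: 11000010010 (no errors)


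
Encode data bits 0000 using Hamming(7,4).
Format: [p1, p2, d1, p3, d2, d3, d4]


Parity bits: p1=0, p2=0, p3=0

0000000


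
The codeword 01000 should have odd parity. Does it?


Number of 1s: 1

Yes, parity is correct (1 ones)


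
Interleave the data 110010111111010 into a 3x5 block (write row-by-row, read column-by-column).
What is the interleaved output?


Matrix:
  11001
  01111
  11010
Read columns: 101111010011110

101111010011110


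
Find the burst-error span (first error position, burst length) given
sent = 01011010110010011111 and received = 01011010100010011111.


XOR: 00000000010000000000

Burst at position 9, length 1


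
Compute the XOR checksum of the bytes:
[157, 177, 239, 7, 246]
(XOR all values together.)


XOR chain: 157 ^ 177 ^ 239 ^ 7 ^ 246 = 50

50


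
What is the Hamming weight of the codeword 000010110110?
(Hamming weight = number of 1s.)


Counting 1s in 000010110110

5


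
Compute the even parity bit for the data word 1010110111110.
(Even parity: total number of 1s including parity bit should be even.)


Number of 1s in data: 9
Parity bit: 1

1


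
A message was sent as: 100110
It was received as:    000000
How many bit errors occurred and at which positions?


XOR: 100110

3 error(s) at position(s): 0, 3, 4


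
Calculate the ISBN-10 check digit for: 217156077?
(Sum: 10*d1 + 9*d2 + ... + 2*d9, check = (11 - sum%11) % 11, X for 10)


Weighted sum: 187
187 mod 11 = 0

Check digit: 0


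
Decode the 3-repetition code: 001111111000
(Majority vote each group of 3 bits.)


Groups: 001, 111, 111, 000
Majority votes: 0110

0110


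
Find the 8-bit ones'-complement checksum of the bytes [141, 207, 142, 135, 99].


Sum = 724 mod 256 = 212
Complement = 43

43


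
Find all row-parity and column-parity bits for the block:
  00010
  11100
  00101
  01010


Row parities: 1100
Column parities: 10001

Row P: 1100, Col P: 10001, Corner: 0


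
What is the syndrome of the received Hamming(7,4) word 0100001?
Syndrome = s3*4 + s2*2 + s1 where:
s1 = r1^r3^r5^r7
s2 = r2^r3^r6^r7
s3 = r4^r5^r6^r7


s1=1, s2=0, s3=1

Syndrome = 5 (error at position 5)


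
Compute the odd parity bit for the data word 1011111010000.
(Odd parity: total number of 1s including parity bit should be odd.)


Number of 1s in data: 7
Parity bit: 0

0


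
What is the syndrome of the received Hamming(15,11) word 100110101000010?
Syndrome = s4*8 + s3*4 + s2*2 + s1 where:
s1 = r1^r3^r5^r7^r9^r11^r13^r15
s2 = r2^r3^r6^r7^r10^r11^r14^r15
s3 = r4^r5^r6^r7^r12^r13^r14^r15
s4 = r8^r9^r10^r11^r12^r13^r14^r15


s1=0, s2=0, s3=0, s4=0

Syndrome = 0 (no error)


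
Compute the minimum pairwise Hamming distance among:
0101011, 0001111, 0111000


Comparing all pairs, minimum distance: 2
Can detect 1 errors, correct 0 errors

2


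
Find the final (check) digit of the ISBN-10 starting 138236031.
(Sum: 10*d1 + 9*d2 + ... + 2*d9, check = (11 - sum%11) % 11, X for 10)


Weighted sum: 174
174 mod 11 = 9

Check digit: 2


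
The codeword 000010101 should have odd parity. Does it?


Number of 1s: 3

Yes, parity is correct (3 ones)


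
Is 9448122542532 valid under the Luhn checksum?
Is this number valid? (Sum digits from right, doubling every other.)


Luhn sum = 57
57 mod 10 = 7

Invalid (Luhn sum mod 10 = 7)


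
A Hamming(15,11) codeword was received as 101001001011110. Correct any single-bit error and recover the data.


Syndrome = 9: error at position 9

Data: 10100011110 (corrected bit 9)


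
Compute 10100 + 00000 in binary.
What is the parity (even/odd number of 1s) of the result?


10100 = 20
00000 = 0
Sum = 20 = 10100
1s count = 2

even parity (2 ones in 10100)
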